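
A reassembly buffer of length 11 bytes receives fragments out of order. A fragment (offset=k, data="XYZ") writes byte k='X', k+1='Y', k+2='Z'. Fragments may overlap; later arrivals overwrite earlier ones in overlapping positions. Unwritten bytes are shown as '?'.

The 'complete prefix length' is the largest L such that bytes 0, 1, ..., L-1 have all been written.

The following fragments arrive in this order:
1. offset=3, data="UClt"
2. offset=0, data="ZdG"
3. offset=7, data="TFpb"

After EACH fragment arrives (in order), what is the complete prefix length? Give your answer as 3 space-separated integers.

Answer: 0 7 11

Derivation:
Fragment 1: offset=3 data="UClt" -> buffer=???UClt???? -> prefix_len=0
Fragment 2: offset=0 data="ZdG" -> buffer=ZdGUClt???? -> prefix_len=7
Fragment 3: offset=7 data="TFpb" -> buffer=ZdGUCltTFpb -> prefix_len=11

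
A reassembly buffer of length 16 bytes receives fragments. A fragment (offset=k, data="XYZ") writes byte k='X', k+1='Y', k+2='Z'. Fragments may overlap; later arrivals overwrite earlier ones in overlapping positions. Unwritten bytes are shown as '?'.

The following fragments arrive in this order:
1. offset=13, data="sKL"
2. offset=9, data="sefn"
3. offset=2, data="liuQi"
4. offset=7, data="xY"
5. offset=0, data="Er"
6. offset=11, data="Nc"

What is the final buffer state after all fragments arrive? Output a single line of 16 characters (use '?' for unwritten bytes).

Fragment 1: offset=13 data="sKL" -> buffer=?????????????sKL
Fragment 2: offset=9 data="sefn" -> buffer=?????????sefnsKL
Fragment 3: offset=2 data="liuQi" -> buffer=??liuQi??sefnsKL
Fragment 4: offset=7 data="xY" -> buffer=??liuQixYsefnsKL
Fragment 5: offset=0 data="Er" -> buffer=ErliuQixYsefnsKL
Fragment 6: offset=11 data="Nc" -> buffer=ErliuQixYseNcsKL

Answer: ErliuQixYseNcsKL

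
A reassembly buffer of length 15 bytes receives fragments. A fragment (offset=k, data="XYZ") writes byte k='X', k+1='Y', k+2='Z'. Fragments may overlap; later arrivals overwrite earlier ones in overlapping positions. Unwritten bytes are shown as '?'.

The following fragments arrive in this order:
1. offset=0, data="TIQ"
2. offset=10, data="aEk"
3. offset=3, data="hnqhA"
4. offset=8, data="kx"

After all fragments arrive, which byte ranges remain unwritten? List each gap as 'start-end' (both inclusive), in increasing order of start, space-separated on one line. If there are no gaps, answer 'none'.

Answer: 13-14

Derivation:
Fragment 1: offset=0 len=3
Fragment 2: offset=10 len=3
Fragment 3: offset=3 len=5
Fragment 4: offset=8 len=2
Gaps: 13-14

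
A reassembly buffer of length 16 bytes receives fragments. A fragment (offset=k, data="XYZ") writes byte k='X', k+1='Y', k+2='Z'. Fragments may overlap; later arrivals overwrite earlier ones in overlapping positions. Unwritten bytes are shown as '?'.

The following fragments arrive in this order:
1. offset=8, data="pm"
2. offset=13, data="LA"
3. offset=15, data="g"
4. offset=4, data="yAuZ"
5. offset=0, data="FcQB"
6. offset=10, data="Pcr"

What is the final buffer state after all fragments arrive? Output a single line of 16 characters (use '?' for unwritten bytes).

Fragment 1: offset=8 data="pm" -> buffer=????????pm??????
Fragment 2: offset=13 data="LA" -> buffer=????????pm???LA?
Fragment 3: offset=15 data="g" -> buffer=????????pm???LAg
Fragment 4: offset=4 data="yAuZ" -> buffer=????yAuZpm???LAg
Fragment 5: offset=0 data="FcQB" -> buffer=FcQByAuZpm???LAg
Fragment 6: offset=10 data="Pcr" -> buffer=FcQByAuZpmPcrLAg

Answer: FcQByAuZpmPcrLAg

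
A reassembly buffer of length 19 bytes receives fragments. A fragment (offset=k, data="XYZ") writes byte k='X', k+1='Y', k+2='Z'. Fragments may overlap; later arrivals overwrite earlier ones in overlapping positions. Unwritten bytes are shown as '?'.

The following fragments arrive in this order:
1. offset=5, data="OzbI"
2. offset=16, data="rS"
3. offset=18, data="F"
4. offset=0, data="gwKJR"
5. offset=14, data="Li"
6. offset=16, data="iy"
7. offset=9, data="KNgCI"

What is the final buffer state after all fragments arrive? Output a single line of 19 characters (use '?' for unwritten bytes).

Fragment 1: offset=5 data="OzbI" -> buffer=?????OzbI??????????
Fragment 2: offset=16 data="rS" -> buffer=?????OzbI???????rS?
Fragment 3: offset=18 data="F" -> buffer=?????OzbI???????rSF
Fragment 4: offset=0 data="gwKJR" -> buffer=gwKJROzbI???????rSF
Fragment 5: offset=14 data="Li" -> buffer=gwKJROzbI?????LirSF
Fragment 6: offset=16 data="iy" -> buffer=gwKJROzbI?????LiiyF
Fragment 7: offset=9 data="KNgCI" -> buffer=gwKJROzbIKNgCILiiyF

Answer: gwKJROzbIKNgCILiiyF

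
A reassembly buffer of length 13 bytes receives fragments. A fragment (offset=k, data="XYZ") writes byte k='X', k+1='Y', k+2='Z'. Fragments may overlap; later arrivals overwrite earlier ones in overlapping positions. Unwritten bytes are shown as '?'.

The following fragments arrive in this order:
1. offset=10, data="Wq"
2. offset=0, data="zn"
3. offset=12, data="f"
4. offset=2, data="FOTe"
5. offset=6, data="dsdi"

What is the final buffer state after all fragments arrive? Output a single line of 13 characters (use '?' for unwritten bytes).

Fragment 1: offset=10 data="Wq" -> buffer=??????????Wq?
Fragment 2: offset=0 data="zn" -> buffer=zn????????Wq?
Fragment 3: offset=12 data="f" -> buffer=zn????????Wqf
Fragment 4: offset=2 data="FOTe" -> buffer=znFOTe????Wqf
Fragment 5: offset=6 data="dsdi" -> buffer=znFOTedsdiWqf

Answer: znFOTedsdiWqf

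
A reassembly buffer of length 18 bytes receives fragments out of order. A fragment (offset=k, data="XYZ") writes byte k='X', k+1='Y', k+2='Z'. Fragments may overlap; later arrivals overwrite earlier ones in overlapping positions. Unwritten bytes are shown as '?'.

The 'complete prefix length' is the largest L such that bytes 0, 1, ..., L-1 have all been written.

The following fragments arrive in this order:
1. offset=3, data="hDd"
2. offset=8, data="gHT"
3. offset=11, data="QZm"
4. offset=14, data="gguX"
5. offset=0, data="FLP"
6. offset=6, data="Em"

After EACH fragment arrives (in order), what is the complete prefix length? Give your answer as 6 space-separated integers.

Answer: 0 0 0 0 6 18

Derivation:
Fragment 1: offset=3 data="hDd" -> buffer=???hDd???????????? -> prefix_len=0
Fragment 2: offset=8 data="gHT" -> buffer=???hDd??gHT??????? -> prefix_len=0
Fragment 3: offset=11 data="QZm" -> buffer=???hDd??gHTQZm???? -> prefix_len=0
Fragment 4: offset=14 data="gguX" -> buffer=???hDd??gHTQZmgguX -> prefix_len=0
Fragment 5: offset=0 data="FLP" -> buffer=FLPhDd??gHTQZmgguX -> prefix_len=6
Fragment 6: offset=6 data="Em" -> buffer=FLPhDdEmgHTQZmgguX -> prefix_len=18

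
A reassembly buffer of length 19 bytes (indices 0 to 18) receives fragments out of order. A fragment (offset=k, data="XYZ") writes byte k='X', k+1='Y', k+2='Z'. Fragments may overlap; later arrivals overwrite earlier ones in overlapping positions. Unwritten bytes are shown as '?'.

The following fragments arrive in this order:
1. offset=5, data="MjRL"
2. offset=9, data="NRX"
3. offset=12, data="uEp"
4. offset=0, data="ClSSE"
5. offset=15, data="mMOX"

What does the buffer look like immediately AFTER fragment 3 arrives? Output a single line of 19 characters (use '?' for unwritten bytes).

Answer: ?????MjRLNRXuEp????

Derivation:
Fragment 1: offset=5 data="MjRL" -> buffer=?????MjRL??????????
Fragment 2: offset=9 data="NRX" -> buffer=?????MjRLNRX???????
Fragment 3: offset=12 data="uEp" -> buffer=?????MjRLNRXuEp????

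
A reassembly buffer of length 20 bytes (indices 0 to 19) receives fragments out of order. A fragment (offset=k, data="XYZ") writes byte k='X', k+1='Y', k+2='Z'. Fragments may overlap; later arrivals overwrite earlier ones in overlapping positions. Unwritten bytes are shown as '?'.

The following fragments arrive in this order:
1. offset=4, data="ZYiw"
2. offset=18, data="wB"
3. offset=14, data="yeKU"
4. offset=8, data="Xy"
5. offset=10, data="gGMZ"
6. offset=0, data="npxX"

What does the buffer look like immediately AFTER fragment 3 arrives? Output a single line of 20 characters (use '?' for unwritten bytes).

Answer: ????ZYiw??????yeKUwB

Derivation:
Fragment 1: offset=4 data="ZYiw" -> buffer=????ZYiw????????????
Fragment 2: offset=18 data="wB" -> buffer=????ZYiw??????????wB
Fragment 3: offset=14 data="yeKU" -> buffer=????ZYiw??????yeKUwB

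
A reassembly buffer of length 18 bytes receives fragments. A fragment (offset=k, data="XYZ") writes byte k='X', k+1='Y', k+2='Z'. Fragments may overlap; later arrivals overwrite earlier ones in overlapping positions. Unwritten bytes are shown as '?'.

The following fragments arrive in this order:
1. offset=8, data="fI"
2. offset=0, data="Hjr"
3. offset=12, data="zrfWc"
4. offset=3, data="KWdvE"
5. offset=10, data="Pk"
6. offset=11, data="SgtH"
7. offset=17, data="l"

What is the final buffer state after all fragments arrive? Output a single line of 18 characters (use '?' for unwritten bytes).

Fragment 1: offset=8 data="fI" -> buffer=????????fI????????
Fragment 2: offset=0 data="Hjr" -> buffer=Hjr?????fI????????
Fragment 3: offset=12 data="zrfWc" -> buffer=Hjr?????fI??zrfWc?
Fragment 4: offset=3 data="KWdvE" -> buffer=HjrKWdvEfI??zrfWc?
Fragment 5: offset=10 data="Pk" -> buffer=HjrKWdvEfIPkzrfWc?
Fragment 6: offset=11 data="SgtH" -> buffer=HjrKWdvEfIPSgtHWc?
Fragment 7: offset=17 data="l" -> buffer=HjrKWdvEfIPSgtHWcl

Answer: HjrKWdvEfIPSgtHWcl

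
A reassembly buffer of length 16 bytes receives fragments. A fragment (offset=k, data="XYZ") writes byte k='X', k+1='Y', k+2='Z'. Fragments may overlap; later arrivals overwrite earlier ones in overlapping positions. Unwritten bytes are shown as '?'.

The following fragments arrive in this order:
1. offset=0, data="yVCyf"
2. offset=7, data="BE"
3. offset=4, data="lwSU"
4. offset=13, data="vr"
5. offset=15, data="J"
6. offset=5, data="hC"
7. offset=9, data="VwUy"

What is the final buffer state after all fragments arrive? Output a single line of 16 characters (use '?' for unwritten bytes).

Fragment 1: offset=0 data="yVCyf" -> buffer=yVCyf???????????
Fragment 2: offset=7 data="BE" -> buffer=yVCyf??BE???????
Fragment 3: offset=4 data="lwSU" -> buffer=yVCylwSUE???????
Fragment 4: offset=13 data="vr" -> buffer=yVCylwSUE????vr?
Fragment 5: offset=15 data="J" -> buffer=yVCylwSUE????vrJ
Fragment 6: offset=5 data="hC" -> buffer=yVCylhCUE????vrJ
Fragment 7: offset=9 data="VwUy" -> buffer=yVCylhCUEVwUyvrJ

Answer: yVCylhCUEVwUyvrJ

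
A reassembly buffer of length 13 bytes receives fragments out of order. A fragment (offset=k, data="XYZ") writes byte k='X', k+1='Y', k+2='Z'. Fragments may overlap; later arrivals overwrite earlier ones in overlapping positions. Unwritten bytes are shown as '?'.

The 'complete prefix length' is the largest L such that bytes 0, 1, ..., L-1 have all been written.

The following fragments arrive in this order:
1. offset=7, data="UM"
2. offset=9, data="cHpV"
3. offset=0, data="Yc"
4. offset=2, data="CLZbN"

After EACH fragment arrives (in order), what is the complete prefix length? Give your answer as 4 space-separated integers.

Answer: 0 0 2 13

Derivation:
Fragment 1: offset=7 data="UM" -> buffer=???????UM???? -> prefix_len=0
Fragment 2: offset=9 data="cHpV" -> buffer=???????UMcHpV -> prefix_len=0
Fragment 3: offset=0 data="Yc" -> buffer=Yc?????UMcHpV -> prefix_len=2
Fragment 4: offset=2 data="CLZbN" -> buffer=YcCLZbNUMcHpV -> prefix_len=13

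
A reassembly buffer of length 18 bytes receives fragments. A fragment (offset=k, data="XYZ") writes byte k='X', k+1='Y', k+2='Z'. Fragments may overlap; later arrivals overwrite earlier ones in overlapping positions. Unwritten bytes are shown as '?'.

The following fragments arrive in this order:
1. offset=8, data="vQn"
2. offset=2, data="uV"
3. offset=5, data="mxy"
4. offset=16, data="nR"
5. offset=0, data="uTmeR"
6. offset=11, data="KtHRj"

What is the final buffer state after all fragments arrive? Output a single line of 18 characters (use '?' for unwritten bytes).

Answer: uTmeRmxyvQnKtHRjnR

Derivation:
Fragment 1: offset=8 data="vQn" -> buffer=????????vQn???????
Fragment 2: offset=2 data="uV" -> buffer=??uV????vQn???????
Fragment 3: offset=5 data="mxy" -> buffer=??uV?mxyvQn???????
Fragment 4: offset=16 data="nR" -> buffer=??uV?mxyvQn?????nR
Fragment 5: offset=0 data="uTmeR" -> buffer=uTmeRmxyvQn?????nR
Fragment 6: offset=11 data="KtHRj" -> buffer=uTmeRmxyvQnKtHRjnR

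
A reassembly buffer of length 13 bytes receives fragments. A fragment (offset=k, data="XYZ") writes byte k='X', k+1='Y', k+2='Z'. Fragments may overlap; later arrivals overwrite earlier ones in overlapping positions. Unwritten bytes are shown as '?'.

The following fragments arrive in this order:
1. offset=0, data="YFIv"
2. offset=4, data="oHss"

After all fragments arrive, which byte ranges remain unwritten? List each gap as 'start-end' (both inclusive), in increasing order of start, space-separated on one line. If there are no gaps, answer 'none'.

Answer: 8-12

Derivation:
Fragment 1: offset=0 len=4
Fragment 2: offset=4 len=4
Gaps: 8-12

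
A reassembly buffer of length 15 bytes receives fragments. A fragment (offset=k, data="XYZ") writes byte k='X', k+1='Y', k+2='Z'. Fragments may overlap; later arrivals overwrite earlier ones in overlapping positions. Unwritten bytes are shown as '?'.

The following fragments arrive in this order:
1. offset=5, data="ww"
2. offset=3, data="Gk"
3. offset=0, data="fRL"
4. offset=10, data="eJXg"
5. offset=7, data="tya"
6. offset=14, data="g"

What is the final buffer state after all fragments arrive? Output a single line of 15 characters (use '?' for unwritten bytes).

Fragment 1: offset=5 data="ww" -> buffer=?????ww????????
Fragment 2: offset=3 data="Gk" -> buffer=???Gkww????????
Fragment 3: offset=0 data="fRL" -> buffer=fRLGkww????????
Fragment 4: offset=10 data="eJXg" -> buffer=fRLGkww???eJXg?
Fragment 5: offset=7 data="tya" -> buffer=fRLGkwwtyaeJXg?
Fragment 6: offset=14 data="g" -> buffer=fRLGkwwtyaeJXgg

Answer: fRLGkwwtyaeJXgg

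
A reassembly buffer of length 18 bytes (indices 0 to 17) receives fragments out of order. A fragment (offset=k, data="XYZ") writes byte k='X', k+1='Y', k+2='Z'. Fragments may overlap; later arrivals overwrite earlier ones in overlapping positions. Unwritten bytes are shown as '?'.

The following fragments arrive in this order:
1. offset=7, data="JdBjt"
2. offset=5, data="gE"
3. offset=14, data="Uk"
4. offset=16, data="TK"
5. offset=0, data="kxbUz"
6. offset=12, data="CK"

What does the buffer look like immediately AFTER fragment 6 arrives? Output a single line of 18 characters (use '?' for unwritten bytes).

Answer: kxbUzgEJdBjtCKUkTK

Derivation:
Fragment 1: offset=7 data="JdBjt" -> buffer=???????JdBjt??????
Fragment 2: offset=5 data="gE" -> buffer=?????gEJdBjt??????
Fragment 3: offset=14 data="Uk" -> buffer=?????gEJdBjt??Uk??
Fragment 4: offset=16 data="TK" -> buffer=?????gEJdBjt??UkTK
Fragment 5: offset=0 data="kxbUz" -> buffer=kxbUzgEJdBjt??UkTK
Fragment 6: offset=12 data="CK" -> buffer=kxbUzgEJdBjtCKUkTK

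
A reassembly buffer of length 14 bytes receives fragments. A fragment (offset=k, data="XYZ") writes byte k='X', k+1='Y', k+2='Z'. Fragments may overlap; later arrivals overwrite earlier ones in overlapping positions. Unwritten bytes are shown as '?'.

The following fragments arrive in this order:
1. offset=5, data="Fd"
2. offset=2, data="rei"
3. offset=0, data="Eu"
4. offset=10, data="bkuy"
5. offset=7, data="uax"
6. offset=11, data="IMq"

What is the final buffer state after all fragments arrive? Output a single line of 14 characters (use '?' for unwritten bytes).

Answer: EureiFduaxbIMq

Derivation:
Fragment 1: offset=5 data="Fd" -> buffer=?????Fd???????
Fragment 2: offset=2 data="rei" -> buffer=??reiFd???????
Fragment 3: offset=0 data="Eu" -> buffer=EureiFd???????
Fragment 4: offset=10 data="bkuy" -> buffer=EureiFd???bkuy
Fragment 5: offset=7 data="uax" -> buffer=EureiFduaxbkuy
Fragment 6: offset=11 data="IMq" -> buffer=EureiFduaxbIMq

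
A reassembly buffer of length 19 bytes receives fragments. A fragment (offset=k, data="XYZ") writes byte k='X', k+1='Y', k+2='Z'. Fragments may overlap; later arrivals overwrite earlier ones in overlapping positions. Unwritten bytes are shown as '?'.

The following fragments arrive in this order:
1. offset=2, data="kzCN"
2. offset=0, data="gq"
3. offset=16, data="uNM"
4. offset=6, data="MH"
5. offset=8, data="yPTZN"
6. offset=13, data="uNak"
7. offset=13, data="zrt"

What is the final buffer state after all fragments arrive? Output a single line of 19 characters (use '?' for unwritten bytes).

Answer: gqkzCNMHyPTZNzrtkNM

Derivation:
Fragment 1: offset=2 data="kzCN" -> buffer=??kzCN?????????????
Fragment 2: offset=0 data="gq" -> buffer=gqkzCN?????????????
Fragment 3: offset=16 data="uNM" -> buffer=gqkzCN??????????uNM
Fragment 4: offset=6 data="MH" -> buffer=gqkzCNMH????????uNM
Fragment 5: offset=8 data="yPTZN" -> buffer=gqkzCNMHyPTZN???uNM
Fragment 6: offset=13 data="uNak" -> buffer=gqkzCNMHyPTZNuNakNM
Fragment 7: offset=13 data="zrt" -> buffer=gqkzCNMHyPTZNzrtkNM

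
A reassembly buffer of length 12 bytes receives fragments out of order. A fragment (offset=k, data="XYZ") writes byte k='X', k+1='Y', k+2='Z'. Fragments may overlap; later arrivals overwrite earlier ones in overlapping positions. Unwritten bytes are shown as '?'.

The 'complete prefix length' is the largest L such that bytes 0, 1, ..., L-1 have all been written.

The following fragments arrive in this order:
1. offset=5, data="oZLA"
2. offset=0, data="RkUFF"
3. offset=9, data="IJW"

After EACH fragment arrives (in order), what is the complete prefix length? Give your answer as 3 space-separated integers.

Fragment 1: offset=5 data="oZLA" -> buffer=?????oZLA??? -> prefix_len=0
Fragment 2: offset=0 data="RkUFF" -> buffer=RkUFFoZLA??? -> prefix_len=9
Fragment 3: offset=9 data="IJW" -> buffer=RkUFFoZLAIJW -> prefix_len=12

Answer: 0 9 12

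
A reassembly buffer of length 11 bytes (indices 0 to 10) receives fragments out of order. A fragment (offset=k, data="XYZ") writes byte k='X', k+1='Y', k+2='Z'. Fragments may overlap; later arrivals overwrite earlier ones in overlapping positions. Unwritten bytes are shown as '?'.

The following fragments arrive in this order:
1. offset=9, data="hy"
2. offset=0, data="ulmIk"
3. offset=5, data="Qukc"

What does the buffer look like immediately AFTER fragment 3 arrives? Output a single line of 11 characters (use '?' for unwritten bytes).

Fragment 1: offset=9 data="hy" -> buffer=?????????hy
Fragment 2: offset=0 data="ulmIk" -> buffer=ulmIk????hy
Fragment 3: offset=5 data="Qukc" -> buffer=ulmIkQukchy

Answer: ulmIkQukchy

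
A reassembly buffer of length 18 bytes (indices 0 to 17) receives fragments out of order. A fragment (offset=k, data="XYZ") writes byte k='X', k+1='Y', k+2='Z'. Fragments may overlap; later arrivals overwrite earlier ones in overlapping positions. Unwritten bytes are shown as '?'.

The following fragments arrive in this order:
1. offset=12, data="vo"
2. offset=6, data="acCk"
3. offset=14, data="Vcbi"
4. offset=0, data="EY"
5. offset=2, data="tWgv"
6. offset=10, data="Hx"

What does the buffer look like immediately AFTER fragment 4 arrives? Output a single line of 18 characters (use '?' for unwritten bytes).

Answer: EY????acCk??voVcbi

Derivation:
Fragment 1: offset=12 data="vo" -> buffer=????????????vo????
Fragment 2: offset=6 data="acCk" -> buffer=??????acCk??vo????
Fragment 3: offset=14 data="Vcbi" -> buffer=??????acCk??voVcbi
Fragment 4: offset=0 data="EY" -> buffer=EY????acCk??voVcbi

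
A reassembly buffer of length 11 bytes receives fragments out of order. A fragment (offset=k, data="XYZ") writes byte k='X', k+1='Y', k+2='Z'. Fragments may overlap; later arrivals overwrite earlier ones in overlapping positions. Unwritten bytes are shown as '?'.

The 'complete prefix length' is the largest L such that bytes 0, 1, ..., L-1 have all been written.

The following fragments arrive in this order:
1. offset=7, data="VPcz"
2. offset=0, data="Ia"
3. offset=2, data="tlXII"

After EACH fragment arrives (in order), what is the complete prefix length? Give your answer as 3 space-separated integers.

Answer: 0 2 11

Derivation:
Fragment 1: offset=7 data="VPcz" -> buffer=???????VPcz -> prefix_len=0
Fragment 2: offset=0 data="Ia" -> buffer=Ia?????VPcz -> prefix_len=2
Fragment 3: offset=2 data="tlXII" -> buffer=IatlXIIVPcz -> prefix_len=11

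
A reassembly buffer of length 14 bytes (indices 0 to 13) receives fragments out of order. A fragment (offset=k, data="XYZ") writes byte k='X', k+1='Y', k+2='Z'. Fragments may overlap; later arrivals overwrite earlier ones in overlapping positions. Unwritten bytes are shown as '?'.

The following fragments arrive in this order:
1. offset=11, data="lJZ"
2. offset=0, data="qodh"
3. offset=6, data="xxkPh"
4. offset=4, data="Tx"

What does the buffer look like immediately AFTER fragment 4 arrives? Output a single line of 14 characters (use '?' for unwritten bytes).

Answer: qodhTxxxkPhlJZ

Derivation:
Fragment 1: offset=11 data="lJZ" -> buffer=???????????lJZ
Fragment 2: offset=0 data="qodh" -> buffer=qodh???????lJZ
Fragment 3: offset=6 data="xxkPh" -> buffer=qodh??xxkPhlJZ
Fragment 4: offset=4 data="Tx" -> buffer=qodhTxxxkPhlJZ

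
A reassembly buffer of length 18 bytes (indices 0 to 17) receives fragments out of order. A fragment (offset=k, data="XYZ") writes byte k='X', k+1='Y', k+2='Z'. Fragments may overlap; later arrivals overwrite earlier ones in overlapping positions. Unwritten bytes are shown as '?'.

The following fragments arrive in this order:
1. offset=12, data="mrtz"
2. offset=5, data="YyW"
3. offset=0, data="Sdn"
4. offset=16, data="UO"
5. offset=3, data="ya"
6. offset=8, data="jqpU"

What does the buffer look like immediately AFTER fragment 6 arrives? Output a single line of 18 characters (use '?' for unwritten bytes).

Answer: SdnyaYyWjqpUmrtzUO

Derivation:
Fragment 1: offset=12 data="mrtz" -> buffer=????????????mrtz??
Fragment 2: offset=5 data="YyW" -> buffer=?????YyW????mrtz??
Fragment 3: offset=0 data="Sdn" -> buffer=Sdn??YyW????mrtz??
Fragment 4: offset=16 data="UO" -> buffer=Sdn??YyW????mrtzUO
Fragment 5: offset=3 data="ya" -> buffer=SdnyaYyW????mrtzUO
Fragment 6: offset=8 data="jqpU" -> buffer=SdnyaYyWjqpUmrtzUO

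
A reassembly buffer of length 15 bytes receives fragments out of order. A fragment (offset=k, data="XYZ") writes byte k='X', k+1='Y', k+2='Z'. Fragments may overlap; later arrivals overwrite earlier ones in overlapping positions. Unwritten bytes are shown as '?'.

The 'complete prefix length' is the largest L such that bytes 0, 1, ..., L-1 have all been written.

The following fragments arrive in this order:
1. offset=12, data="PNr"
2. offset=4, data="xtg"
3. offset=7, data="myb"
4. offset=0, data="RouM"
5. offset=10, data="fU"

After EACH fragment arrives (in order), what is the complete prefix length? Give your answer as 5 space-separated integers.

Fragment 1: offset=12 data="PNr" -> buffer=????????????PNr -> prefix_len=0
Fragment 2: offset=4 data="xtg" -> buffer=????xtg?????PNr -> prefix_len=0
Fragment 3: offset=7 data="myb" -> buffer=????xtgmyb??PNr -> prefix_len=0
Fragment 4: offset=0 data="RouM" -> buffer=RouMxtgmyb??PNr -> prefix_len=10
Fragment 5: offset=10 data="fU" -> buffer=RouMxtgmybfUPNr -> prefix_len=15

Answer: 0 0 0 10 15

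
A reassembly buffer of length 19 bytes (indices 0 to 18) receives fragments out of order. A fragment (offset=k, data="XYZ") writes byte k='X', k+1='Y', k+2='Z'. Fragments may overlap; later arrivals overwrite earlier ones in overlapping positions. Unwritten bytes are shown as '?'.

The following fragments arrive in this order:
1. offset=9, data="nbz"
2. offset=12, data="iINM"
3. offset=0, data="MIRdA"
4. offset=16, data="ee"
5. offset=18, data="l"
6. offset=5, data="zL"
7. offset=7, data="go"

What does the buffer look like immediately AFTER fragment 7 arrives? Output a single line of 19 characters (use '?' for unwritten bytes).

Fragment 1: offset=9 data="nbz" -> buffer=?????????nbz???????
Fragment 2: offset=12 data="iINM" -> buffer=?????????nbziINM???
Fragment 3: offset=0 data="MIRdA" -> buffer=MIRdA????nbziINM???
Fragment 4: offset=16 data="ee" -> buffer=MIRdA????nbziINMee?
Fragment 5: offset=18 data="l" -> buffer=MIRdA????nbziINMeel
Fragment 6: offset=5 data="zL" -> buffer=MIRdAzL??nbziINMeel
Fragment 7: offset=7 data="go" -> buffer=MIRdAzLgonbziINMeel

Answer: MIRdAzLgonbziINMeel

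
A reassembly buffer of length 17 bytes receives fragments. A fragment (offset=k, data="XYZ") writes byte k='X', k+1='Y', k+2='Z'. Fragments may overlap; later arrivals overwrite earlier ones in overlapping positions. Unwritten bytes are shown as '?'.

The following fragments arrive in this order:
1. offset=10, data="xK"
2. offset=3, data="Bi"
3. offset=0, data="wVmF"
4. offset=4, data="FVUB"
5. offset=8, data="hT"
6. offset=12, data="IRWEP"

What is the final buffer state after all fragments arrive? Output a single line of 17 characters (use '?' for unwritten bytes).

Answer: wVmFFVUBhTxKIRWEP

Derivation:
Fragment 1: offset=10 data="xK" -> buffer=??????????xK?????
Fragment 2: offset=3 data="Bi" -> buffer=???Bi?????xK?????
Fragment 3: offset=0 data="wVmF" -> buffer=wVmFi?????xK?????
Fragment 4: offset=4 data="FVUB" -> buffer=wVmFFVUB??xK?????
Fragment 5: offset=8 data="hT" -> buffer=wVmFFVUBhTxK?????
Fragment 6: offset=12 data="IRWEP" -> buffer=wVmFFVUBhTxKIRWEP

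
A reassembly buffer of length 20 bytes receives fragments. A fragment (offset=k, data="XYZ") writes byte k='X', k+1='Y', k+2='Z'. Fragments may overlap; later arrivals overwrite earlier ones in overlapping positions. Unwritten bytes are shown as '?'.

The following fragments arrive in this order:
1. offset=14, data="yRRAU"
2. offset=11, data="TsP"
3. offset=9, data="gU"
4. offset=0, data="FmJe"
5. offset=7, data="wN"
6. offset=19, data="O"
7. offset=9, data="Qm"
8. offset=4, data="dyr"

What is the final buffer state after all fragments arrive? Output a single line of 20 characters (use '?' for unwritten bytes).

Fragment 1: offset=14 data="yRRAU" -> buffer=??????????????yRRAU?
Fragment 2: offset=11 data="TsP" -> buffer=???????????TsPyRRAU?
Fragment 3: offset=9 data="gU" -> buffer=?????????gUTsPyRRAU?
Fragment 4: offset=0 data="FmJe" -> buffer=FmJe?????gUTsPyRRAU?
Fragment 5: offset=7 data="wN" -> buffer=FmJe???wNgUTsPyRRAU?
Fragment 6: offset=19 data="O" -> buffer=FmJe???wNgUTsPyRRAUO
Fragment 7: offset=9 data="Qm" -> buffer=FmJe???wNQmTsPyRRAUO
Fragment 8: offset=4 data="dyr" -> buffer=FmJedyrwNQmTsPyRRAUO

Answer: FmJedyrwNQmTsPyRRAUO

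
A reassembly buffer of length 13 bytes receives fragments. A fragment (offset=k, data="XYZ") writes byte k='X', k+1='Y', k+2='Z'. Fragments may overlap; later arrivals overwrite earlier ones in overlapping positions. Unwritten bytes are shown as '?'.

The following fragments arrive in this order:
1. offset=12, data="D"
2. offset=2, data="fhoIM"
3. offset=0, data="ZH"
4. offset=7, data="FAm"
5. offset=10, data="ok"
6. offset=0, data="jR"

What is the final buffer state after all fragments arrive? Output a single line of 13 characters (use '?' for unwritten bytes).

Fragment 1: offset=12 data="D" -> buffer=????????????D
Fragment 2: offset=2 data="fhoIM" -> buffer=??fhoIM?????D
Fragment 3: offset=0 data="ZH" -> buffer=ZHfhoIM?????D
Fragment 4: offset=7 data="FAm" -> buffer=ZHfhoIMFAm??D
Fragment 5: offset=10 data="ok" -> buffer=ZHfhoIMFAmokD
Fragment 6: offset=0 data="jR" -> buffer=jRfhoIMFAmokD

Answer: jRfhoIMFAmokD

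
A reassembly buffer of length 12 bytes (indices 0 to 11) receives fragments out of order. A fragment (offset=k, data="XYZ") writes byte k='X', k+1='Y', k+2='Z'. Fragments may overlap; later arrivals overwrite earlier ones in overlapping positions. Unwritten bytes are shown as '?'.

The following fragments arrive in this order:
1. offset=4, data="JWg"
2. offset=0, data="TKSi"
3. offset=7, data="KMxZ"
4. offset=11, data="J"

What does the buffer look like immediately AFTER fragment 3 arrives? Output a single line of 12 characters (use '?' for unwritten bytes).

Answer: TKSiJWgKMxZ?

Derivation:
Fragment 1: offset=4 data="JWg" -> buffer=????JWg?????
Fragment 2: offset=0 data="TKSi" -> buffer=TKSiJWg?????
Fragment 3: offset=7 data="KMxZ" -> buffer=TKSiJWgKMxZ?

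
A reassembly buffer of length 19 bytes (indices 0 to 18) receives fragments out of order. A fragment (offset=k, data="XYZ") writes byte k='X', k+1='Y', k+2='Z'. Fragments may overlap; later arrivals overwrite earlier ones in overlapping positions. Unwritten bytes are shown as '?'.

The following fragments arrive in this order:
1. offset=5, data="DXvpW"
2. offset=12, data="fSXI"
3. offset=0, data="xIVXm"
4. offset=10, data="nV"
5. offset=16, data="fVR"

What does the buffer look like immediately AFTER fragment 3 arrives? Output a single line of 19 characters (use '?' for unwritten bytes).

Answer: xIVXmDXvpW??fSXI???

Derivation:
Fragment 1: offset=5 data="DXvpW" -> buffer=?????DXvpW?????????
Fragment 2: offset=12 data="fSXI" -> buffer=?????DXvpW??fSXI???
Fragment 3: offset=0 data="xIVXm" -> buffer=xIVXmDXvpW??fSXI???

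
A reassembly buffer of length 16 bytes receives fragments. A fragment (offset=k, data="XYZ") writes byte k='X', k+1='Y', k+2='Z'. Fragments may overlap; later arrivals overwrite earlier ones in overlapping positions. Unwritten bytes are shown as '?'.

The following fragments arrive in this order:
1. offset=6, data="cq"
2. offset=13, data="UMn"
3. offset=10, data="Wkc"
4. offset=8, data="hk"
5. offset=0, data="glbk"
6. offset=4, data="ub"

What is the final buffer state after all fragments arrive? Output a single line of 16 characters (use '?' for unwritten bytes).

Answer: glbkubcqhkWkcUMn

Derivation:
Fragment 1: offset=6 data="cq" -> buffer=??????cq????????
Fragment 2: offset=13 data="UMn" -> buffer=??????cq?????UMn
Fragment 3: offset=10 data="Wkc" -> buffer=??????cq??WkcUMn
Fragment 4: offset=8 data="hk" -> buffer=??????cqhkWkcUMn
Fragment 5: offset=0 data="glbk" -> buffer=glbk??cqhkWkcUMn
Fragment 6: offset=4 data="ub" -> buffer=glbkubcqhkWkcUMn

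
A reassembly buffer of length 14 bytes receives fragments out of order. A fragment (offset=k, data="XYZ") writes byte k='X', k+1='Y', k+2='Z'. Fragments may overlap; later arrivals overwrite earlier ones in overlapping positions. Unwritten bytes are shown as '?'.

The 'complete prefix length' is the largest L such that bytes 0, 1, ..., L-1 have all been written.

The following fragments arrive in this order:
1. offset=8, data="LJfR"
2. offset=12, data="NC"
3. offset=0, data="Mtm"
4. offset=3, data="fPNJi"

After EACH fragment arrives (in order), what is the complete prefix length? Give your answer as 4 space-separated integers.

Answer: 0 0 3 14

Derivation:
Fragment 1: offset=8 data="LJfR" -> buffer=????????LJfR?? -> prefix_len=0
Fragment 2: offset=12 data="NC" -> buffer=????????LJfRNC -> prefix_len=0
Fragment 3: offset=0 data="Mtm" -> buffer=Mtm?????LJfRNC -> prefix_len=3
Fragment 4: offset=3 data="fPNJi" -> buffer=MtmfPNJiLJfRNC -> prefix_len=14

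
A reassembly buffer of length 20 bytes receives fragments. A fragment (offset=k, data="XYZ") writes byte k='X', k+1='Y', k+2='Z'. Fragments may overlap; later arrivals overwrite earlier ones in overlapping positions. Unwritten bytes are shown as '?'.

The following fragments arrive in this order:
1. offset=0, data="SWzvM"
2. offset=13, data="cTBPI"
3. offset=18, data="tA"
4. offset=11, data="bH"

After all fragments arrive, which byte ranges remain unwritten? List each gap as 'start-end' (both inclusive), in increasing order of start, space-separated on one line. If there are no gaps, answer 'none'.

Fragment 1: offset=0 len=5
Fragment 2: offset=13 len=5
Fragment 3: offset=18 len=2
Fragment 4: offset=11 len=2
Gaps: 5-10

Answer: 5-10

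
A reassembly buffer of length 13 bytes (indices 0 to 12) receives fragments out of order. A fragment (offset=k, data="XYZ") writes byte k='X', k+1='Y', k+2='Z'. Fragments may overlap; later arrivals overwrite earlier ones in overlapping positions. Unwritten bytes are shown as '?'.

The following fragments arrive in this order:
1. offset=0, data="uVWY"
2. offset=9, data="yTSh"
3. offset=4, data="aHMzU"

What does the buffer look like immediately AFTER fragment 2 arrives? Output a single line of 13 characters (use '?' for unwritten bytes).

Answer: uVWY?????yTSh

Derivation:
Fragment 1: offset=0 data="uVWY" -> buffer=uVWY?????????
Fragment 2: offset=9 data="yTSh" -> buffer=uVWY?????yTSh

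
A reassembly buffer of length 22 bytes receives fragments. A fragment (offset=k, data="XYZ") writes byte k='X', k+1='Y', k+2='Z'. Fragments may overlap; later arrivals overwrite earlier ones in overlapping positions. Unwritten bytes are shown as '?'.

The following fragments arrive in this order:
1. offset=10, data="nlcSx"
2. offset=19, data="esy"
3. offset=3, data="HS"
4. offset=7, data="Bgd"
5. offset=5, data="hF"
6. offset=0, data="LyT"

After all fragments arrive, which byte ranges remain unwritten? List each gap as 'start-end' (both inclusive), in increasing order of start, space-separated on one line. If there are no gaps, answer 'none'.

Answer: 15-18

Derivation:
Fragment 1: offset=10 len=5
Fragment 2: offset=19 len=3
Fragment 3: offset=3 len=2
Fragment 4: offset=7 len=3
Fragment 5: offset=5 len=2
Fragment 6: offset=0 len=3
Gaps: 15-18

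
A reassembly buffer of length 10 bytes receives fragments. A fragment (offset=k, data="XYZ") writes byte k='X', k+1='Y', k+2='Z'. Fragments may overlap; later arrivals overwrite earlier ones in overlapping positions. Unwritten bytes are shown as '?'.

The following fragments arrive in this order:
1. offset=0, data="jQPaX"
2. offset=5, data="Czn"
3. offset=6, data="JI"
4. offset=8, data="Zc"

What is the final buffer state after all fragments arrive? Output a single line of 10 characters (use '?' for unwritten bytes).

Answer: jQPaXCJIZc

Derivation:
Fragment 1: offset=0 data="jQPaX" -> buffer=jQPaX?????
Fragment 2: offset=5 data="Czn" -> buffer=jQPaXCzn??
Fragment 3: offset=6 data="JI" -> buffer=jQPaXCJI??
Fragment 4: offset=8 data="Zc" -> buffer=jQPaXCJIZc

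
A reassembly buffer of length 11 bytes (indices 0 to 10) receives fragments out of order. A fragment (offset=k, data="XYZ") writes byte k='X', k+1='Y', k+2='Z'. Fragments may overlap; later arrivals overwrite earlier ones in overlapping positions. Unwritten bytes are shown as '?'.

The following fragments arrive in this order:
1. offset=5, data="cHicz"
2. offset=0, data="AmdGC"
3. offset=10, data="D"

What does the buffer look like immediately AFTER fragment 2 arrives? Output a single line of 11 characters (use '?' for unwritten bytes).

Fragment 1: offset=5 data="cHicz" -> buffer=?????cHicz?
Fragment 2: offset=0 data="AmdGC" -> buffer=AmdGCcHicz?

Answer: AmdGCcHicz?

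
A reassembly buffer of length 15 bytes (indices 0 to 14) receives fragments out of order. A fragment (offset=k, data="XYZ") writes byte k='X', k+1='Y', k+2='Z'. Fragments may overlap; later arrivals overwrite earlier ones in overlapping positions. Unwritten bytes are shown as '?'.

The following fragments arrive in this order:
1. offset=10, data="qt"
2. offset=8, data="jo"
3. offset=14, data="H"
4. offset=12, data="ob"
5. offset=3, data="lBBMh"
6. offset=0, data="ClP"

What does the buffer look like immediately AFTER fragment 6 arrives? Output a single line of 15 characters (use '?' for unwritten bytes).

Fragment 1: offset=10 data="qt" -> buffer=??????????qt???
Fragment 2: offset=8 data="jo" -> buffer=????????joqt???
Fragment 3: offset=14 data="H" -> buffer=????????joqt??H
Fragment 4: offset=12 data="ob" -> buffer=????????joqtobH
Fragment 5: offset=3 data="lBBMh" -> buffer=???lBBMhjoqtobH
Fragment 6: offset=0 data="ClP" -> buffer=ClPlBBMhjoqtobH

Answer: ClPlBBMhjoqtobH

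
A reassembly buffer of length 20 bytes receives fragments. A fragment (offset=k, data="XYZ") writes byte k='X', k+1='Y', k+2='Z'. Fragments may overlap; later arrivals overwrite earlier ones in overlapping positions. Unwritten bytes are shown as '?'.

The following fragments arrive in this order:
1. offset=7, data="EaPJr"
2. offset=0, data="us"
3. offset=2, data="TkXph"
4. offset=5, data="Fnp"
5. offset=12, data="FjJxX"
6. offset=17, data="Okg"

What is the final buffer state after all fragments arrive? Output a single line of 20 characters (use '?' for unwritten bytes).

Fragment 1: offset=7 data="EaPJr" -> buffer=???????EaPJr????????
Fragment 2: offset=0 data="us" -> buffer=us?????EaPJr????????
Fragment 3: offset=2 data="TkXph" -> buffer=usTkXphEaPJr????????
Fragment 4: offset=5 data="Fnp" -> buffer=usTkXFnpaPJr????????
Fragment 5: offset=12 data="FjJxX" -> buffer=usTkXFnpaPJrFjJxX???
Fragment 6: offset=17 data="Okg" -> buffer=usTkXFnpaPJrFjJxXOkg

Answer: usTkXFnpaPJrFjJxXOkg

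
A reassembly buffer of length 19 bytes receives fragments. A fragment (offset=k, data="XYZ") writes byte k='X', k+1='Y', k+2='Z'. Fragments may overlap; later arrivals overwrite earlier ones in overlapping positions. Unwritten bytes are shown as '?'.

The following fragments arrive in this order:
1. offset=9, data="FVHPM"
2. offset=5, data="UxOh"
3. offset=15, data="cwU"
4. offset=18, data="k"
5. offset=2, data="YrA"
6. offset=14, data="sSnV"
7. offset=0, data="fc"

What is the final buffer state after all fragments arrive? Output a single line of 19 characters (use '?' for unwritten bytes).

Answer: fcYrAUxOhFVHPMsSnVk

Derivation:
Fragment 1: offset=9 data="FVHPM" -> buffer=?????????FVHPM?????
Fragment 2: offset=5 data="UxOh" -> buffer=?????UxOhFVHPM?????
Fragment 3: offset=15 data="cwU" -> buffer=?????UxOhFVHPM?cwU?
Fragment 4: offset=18 data="k" -> buffer=?????UxOhFVHPM?cwUk
Fragment 5: offset=2 data="YrA" -> buffer=??YrAUxOhFVHPM?cwUk
Fragment 6: offset=14 data="sSnV" -> buffer=??YrAUxOhFVHPMsSnVk
Fragment 7: offset=0 data="fc" -> buffer=fcYrAUxOhFVHPMsSnVk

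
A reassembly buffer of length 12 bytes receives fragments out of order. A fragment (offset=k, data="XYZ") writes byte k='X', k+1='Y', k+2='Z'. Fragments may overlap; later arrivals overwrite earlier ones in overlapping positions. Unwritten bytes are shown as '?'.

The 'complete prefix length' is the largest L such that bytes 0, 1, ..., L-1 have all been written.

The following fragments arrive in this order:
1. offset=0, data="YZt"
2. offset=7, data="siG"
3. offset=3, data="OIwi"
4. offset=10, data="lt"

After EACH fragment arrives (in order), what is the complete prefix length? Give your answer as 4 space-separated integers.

Answer: 3 3 10 12

Derivation:
Fragment 1: offset=0 data="YZt" -> buffer=YZt????????? -> prefix_len=3
Fragment 2: offset=7 data="siG" -> buffer=YZt????siG?? -> prefix_len=3
Fragment 3: offset=3 data="OIwi" -> buffer=YZtOIwisiG?? -> prefix_len=10
Fragment 4: offset=10 data="lt" -> buffer=YZtOIwisiGlt -> prefix_len=12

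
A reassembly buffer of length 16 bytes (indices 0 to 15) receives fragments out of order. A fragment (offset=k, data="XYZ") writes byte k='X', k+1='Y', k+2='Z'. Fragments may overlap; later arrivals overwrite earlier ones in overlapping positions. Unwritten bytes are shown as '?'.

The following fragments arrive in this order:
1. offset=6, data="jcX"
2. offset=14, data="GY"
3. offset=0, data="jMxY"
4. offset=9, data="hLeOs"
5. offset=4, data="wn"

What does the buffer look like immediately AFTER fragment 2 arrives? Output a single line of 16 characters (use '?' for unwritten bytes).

Answer: ??????jcX?????GY

Derivation:
Fragment 1: offset=6 data="jcX" -> buffer=??????jcX???????
Fragment 2: offset=14 data="GY" -> buffer=??????jcX?????GY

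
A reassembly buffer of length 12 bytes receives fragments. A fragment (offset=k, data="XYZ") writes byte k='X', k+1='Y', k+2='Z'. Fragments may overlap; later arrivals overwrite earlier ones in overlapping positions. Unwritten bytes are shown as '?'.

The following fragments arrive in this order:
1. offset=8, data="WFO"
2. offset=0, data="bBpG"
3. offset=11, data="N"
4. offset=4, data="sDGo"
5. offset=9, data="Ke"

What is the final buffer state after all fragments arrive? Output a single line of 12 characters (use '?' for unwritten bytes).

Answer: bBpGsDGoWKeN

Derivation:
Fragment 1: offset=8 data="WFO" -> buffer=????????WFO?
Fragment 2: offset=0 data="bBpG" -> buffer=bBpG????WFO?
Fragment 3: offset=11 data="N" -> buffer=bBpG????WFON
Fragment 4: offset=4 data="sDGo" -> buffer=bBpGsDGoWFON
Fragment 5: offset=9 data="Ke" -> buffer=bBpGsDGoWKeN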